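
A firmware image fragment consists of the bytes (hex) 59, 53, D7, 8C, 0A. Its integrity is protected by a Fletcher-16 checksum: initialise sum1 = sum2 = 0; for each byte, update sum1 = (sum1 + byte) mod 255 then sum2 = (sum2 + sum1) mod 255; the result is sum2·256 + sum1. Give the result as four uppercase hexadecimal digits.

B61B

Running sums (mod 255):
  after byte 0 (59): sum1=89, sum2=89
  after byte 1 (53): sum1=172, sum2=6
  after byte 2 (D7): sum1=132, sum2=138
  after byte 3 (8C): sum1=17, sum2=155
  after byte 4 (0A): sum1=27, sum2=182
Checksum = sum2·256 + sum1 = 182·256 + 27 = 46619 = 0xB61B.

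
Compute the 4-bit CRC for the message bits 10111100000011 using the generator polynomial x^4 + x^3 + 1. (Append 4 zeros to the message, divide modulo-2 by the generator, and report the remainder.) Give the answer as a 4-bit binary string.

1110

Append 4 zeros: 101111000000110000. Divide by 11001 (XOR where the leading bit is 1):
  pos 0: 10111 XOR 11001 = 01110
  pos 1: 11101 XOR 11001 = 00100
  pos 3: 10000 XOR 11001 = 01001
  pos 4: 10010 XOR 11001 = 01011
  pos 5: 10110 XOR 11001 = 01111
  pos 6: 11110 XOR 11001 = 00111
  pos 8: 11101 XOR 11001 = 00100
  pos 10: 10010 XOR 11001 = 01011
  pos 11: 10110 XOR 11001 = 01111
  pos 12: 11110 XOR 11001 = 00111
Remainder (last 4 bits) = 1110. This is the CRC / FCS.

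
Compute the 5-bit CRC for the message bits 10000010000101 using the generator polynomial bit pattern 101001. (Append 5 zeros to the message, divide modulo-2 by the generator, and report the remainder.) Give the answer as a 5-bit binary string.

00011

Append 5 zeros: 1000001000010100000. Divide by 101001 (XOR where the leading bit is 1):
  pos 0: 100000 XOR 101001 = 001001
  pos 2: 100110 XOR 101001 = 001111
  pos 4: 111100 XOR 101001 = 010101
  pos 5: 101010 XOR 101001 = 000011
  pos 9: 111010 XOR 101001 = 010011
  pos 10: 100110 XOR 101001 = 001111
  pos 12: 111100 XOR 101001 = 010101
  pos 13: 101010 XOR 101001 = 000011
Remainder (last 5 bits) = 00011. This is the CRC / FCS.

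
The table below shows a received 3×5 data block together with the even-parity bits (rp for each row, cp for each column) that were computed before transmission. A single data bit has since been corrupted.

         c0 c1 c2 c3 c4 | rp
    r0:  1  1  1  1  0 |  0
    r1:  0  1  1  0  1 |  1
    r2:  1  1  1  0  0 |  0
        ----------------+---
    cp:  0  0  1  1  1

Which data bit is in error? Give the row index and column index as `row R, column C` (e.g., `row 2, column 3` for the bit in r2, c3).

row 2, column 1

Recompute each row's even parity and compare to rp:
  r0: data parity 0, sent rp 0 → ok
  r1: data parity 1, sent rp 1 → ok
  r2: data parity 1, sent rp 0 → mismatch
Recompute each column's even parity and compare to cp:
  c0: data parity 0, sent cp 0 → ok
  c1: data parity 1, sent cp 0 → mismatch
  c2: data parity 1, sent cp 1 → ok
  c3: data parity 1, sent cp 1 → ok
  c4: data parity 1, sent cp 1 → ok
Exactly one row (r2) and one column (c1) fail → the flipped bit is at their intersection.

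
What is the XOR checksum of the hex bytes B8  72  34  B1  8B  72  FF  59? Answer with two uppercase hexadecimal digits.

XOR the bytes together:
  start with 0xB8
  0xB8 ⊕ 0x72 = 0xCA
  0xCA ⊕ 0x34 = 0xFE
  0xFE ⊕ 0xB1 = 0x4F
  0x4F ⊕ 0x8B = 0xC4
  0xC4 ⊕ 0x72 = 0xB6
  0xB6 ⊕ 0xFF = 0x49
  0x49 ⊕ 0x59 = 0x10

10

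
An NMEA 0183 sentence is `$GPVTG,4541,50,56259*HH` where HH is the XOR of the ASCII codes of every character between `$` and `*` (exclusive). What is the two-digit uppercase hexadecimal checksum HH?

XOR the ASCII codes of the payload characters:
  'G' = 0x47 → acc = 0x47
  'P' = 0x50 → acc = 0x17
  'V' = 0x56 → acc = 0x41
  'T' = 0x54 → acc = 0x15
  'G' = 0x47 → acc = 0x52
  ',' = 0x2C → acc = 0x7E
  '4' = 0x34 → acc = 0x4A
  '5' = 0x35 → acc = 0x7F
  '4' = 0x34 → acc = 0x4B
  '1' = 0x31 → acc = 0x7A
  ',' = 0x2C → acc = 0x56
  '5' = 0x35 → acc = 0x63
  '0' = 0x30 → acc = 0x53
  ',' = 0x2C → acc = 0x7F
  '5' = 0x35 → acc = 0x4A
  '6' = 0x36 → acc = 0x7C
  '2' = 0x32 → acc = 0x4E
  '5' = 0x35 → acc = 0x7B
  '9' = 0x39 → acc = 0x42
Checksum = 0x42.

42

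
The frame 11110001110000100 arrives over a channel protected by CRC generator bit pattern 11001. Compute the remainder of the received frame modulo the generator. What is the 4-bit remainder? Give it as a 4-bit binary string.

Modulo-2 division of 11110001110000100 by 11001:
  pos 0: 11110 XOR 11001 = 00111
  pos 2: 11100 XOR 11001 = 00101
  pos 4: 10111 XOR 11001 = 01110
  pos 5: 11101 XOR 11001 = 00100
  pos 7: 10000 XOR 11001 = 01001
  pos 8: 10010 XOR 11001 = 01011
  pos 9: 10110 XOR 11001 = 01111
  pos 10: 11111 XOR 11001 = 00110
  pos 12: 11000 XOR 11001 = 00001
Remainder = 0001 (nonzero — an error is detected).

0001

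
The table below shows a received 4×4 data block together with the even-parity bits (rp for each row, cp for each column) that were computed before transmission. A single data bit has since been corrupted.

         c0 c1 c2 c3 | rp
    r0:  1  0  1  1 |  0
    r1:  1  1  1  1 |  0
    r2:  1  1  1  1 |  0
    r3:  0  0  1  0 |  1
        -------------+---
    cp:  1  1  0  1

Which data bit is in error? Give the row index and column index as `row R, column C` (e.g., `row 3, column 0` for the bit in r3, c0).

Recompute each row's even parity and compare to rp:
  r0: data parity 1, sent rp 0 → mismatch
  r1: data parity 0, sent rp 0 → ok
  r2: data parity 0, sent rp 0 → ok
  r3: data parity 1, sent rp 1 → ok
Recompute each column's even parity and compare to cp:
  c0: data parity 1, sent cp 1 → ok
  c1: data parity 0, sent cp 1 → mismatch
  c2: data parity 0, sent cp 0 → ok
  c3: data parity 1, sent cp 1 → ok
Exactly one row (r0) and one column (c1) fail → the flipped bit is at their intersection.

row 0, column 1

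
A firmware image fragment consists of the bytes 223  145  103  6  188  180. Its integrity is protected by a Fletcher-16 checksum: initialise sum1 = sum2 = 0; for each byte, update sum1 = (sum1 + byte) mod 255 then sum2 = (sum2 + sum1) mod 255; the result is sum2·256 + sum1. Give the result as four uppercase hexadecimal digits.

F450

Running sums (mod 255):
  after byte 0 (223): sum1=223, sum2=223
  after byte 1 (145): sum1=113, sum2=81
  after byte 2 (103): sum1=216, sum2=42
  after byte 3 (6): sum1=222, sum2=9
  after byte 4 (188): sum1=155, sum2=164
  after byte 5 (180): sum1=80, sum2=244
Checksum = sum2·256 + sum1 = 244·256 + 80 = 62544 = 0xF450.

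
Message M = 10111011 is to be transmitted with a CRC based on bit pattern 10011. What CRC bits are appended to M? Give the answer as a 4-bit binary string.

1111

Append 4 zeros: 101110110000. Divide by 10011 (XOR where the leading bit is 1):
  pos 0: 10111 XOR 10011 = 00100
  pos 2: 10001 XOR 10011 = 00010
  pos 5: 10100 XOR 10011 = 00111
  pos 7: 11100 XOR 10011 = 01111
Remainder (last 4 bits) = 1111. This is the CRC / FCS.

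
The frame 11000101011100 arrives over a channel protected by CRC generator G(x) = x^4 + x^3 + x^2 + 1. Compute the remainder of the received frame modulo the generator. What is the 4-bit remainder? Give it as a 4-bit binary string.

0100

Modulo-2 division of 11000101011100 by 11101:
  pos 0: 11000 XOR 11101 = 00101
  pos 2: 10110 XOR 11101 = 01011
  pos 3: 10111 XOR 11101 = 01010
  pos 4: 10100 XOR 11101 = 01001
  pos 5: 10011 XOR 11101 = 01110
  pos 6: 11101 XOR 11101 = 00000
Remainder = 0100 (nonzero — an error is detected).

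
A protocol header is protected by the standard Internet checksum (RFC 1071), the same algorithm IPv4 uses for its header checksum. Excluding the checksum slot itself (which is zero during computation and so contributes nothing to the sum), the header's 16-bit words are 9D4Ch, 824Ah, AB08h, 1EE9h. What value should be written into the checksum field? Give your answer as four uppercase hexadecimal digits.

1677

One's-complement addition (fold any carry out of bit 15 back into bit 0):
  0x9D4C + 0x824A = 0x11F96 → wrap carry → 0x1F97
  0x1F97 + 0xAB08 = 0x0CA9F
  0xCA9F + 0x1EE9 = 0x0E988
One's-complement sum = 0xE988.
Checksum = ~0xE988 & 0xFFFF = 0x1677.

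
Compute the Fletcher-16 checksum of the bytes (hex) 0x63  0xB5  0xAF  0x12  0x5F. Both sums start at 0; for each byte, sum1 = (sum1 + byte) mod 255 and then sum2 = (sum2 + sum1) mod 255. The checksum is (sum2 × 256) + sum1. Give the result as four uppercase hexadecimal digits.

Running sums (mod 255):
  after byte 0 (0x63): sum1=99, sum2=99
  after byte 1 (0xB5): sum1=25, sum2=124
  after byte 2 (0xAF): sum1=200, sum2=69
  after byte 3 (0x12): sum1=218, sum2=32
  after byte 4 (0x5F): sum1=58, sum2=90
Checksum = sum2·256 + sum1 = 90·256 + 58 = 23098 = 0x5A3A.

5A3A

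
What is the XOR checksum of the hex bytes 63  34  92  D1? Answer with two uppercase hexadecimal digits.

XOR the bytes together:
  start with 0x63
  0x63 ⊕ 0x34 = 0x57
  0x57 ⊕ 0x92 = 0xC5
  0xC5 ⊕ 0xD1 = 0x14

14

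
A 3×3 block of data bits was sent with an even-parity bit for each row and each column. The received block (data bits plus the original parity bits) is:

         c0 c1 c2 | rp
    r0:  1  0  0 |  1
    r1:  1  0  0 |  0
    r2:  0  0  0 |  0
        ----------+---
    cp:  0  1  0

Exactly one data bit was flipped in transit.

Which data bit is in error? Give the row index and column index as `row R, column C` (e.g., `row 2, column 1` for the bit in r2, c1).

row 1, column 1

Recompute each row's even parity and compare to rp:
  r0: data parity 1, sent rp 1 → ok
  r1: data parity 1, sent rp 0 → mismatch
  r2: data parity 0, sent rp 0 → ok
Recompute each column's even parity and compare to cp:
  c0: data parity 0, sent cp 0 → ok
  c1: data parity 0, sent cp 1 → mismatch
  c2: data parity 0, sent cp 0 → ok
Exactly one row (r1) and one column (c1) fail → the flipped bit is at their intersection.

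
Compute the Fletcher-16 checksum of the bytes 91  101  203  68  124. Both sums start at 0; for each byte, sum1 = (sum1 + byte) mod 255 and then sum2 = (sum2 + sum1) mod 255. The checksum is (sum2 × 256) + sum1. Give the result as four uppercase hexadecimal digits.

Running sums (mod 255):
  after byte 0 (91): sum1=91, sum2=91
  after byte 1 (101): sum1=192, sum2=28
  after byte 2 (203): sum1=140, sum2=168
  after byte 3 (68): sum1=208, sum2=121
  after byte 4 (124): sum1=77, sum2=198
Checksum = sum2·256 + sum1 = 198·256 + 77 = 50765 = 0xC64D.

C64D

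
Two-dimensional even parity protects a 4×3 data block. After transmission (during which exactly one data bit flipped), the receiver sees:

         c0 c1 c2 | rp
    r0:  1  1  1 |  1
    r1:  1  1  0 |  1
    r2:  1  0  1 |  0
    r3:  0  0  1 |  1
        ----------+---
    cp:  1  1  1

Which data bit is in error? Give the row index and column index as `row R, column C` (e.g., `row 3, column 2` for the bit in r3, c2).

row 1, column 1

Recompute each row's even parity and compare to rp:
  r0: data parity 1, sent rp 1 → ok
  r1: data parity 0, sent rp 1 → mismatch
  r2: data parity 0, sent rp 0 → ok
  r3: data parity 1, sent rp 1 → ok
Recompute each column's even parity and compare to cp:
  c0: data parity 1, sent cp 1 → ok
  c1: data parity 0, sent cp 1 → mismatch
  c2: data parity 1, sent cp 1 → ok
Exactly one row (r1) and one column (c1) fail → the flipped bit is at their intersection.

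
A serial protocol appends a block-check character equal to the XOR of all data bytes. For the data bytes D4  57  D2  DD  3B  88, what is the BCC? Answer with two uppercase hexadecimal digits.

XOR the bytes together:
  start with 0xD4
  0xD4 ⊕ 0x57 = 0x83
  0x83 ⊕ 0xD2 = 0x51
  0x51 ⊕ 0xDD = 0x8C
  0x8C ⊕ 0x3B = 0xB7
  0xB7 ⊕ 0x88 = 0x3F

3F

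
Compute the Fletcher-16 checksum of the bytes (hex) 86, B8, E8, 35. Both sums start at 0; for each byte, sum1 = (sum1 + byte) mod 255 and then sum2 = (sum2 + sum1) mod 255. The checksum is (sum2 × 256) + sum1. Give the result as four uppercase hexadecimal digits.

Running sums (mod 255):
  after byte 0 (86): sum1=134, sum2=134
  after byte 1 (B8): sum1=63, sum2=197
  after byte 2 (E8): sum1=40, sum2=237
  after byte 3 (35): sum1=93, sum2=75
Checksum = sum2·256 + sum1 = 75·256 + 93 = 19293 = 0x4B5D.

4B5D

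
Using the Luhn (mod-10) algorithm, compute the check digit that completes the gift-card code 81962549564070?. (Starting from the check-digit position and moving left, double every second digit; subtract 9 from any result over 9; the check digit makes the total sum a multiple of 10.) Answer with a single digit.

Partial digits right→left: 0 7 0 4 6 5 9 4 5 2 6 9 1 8
Double every second digit counting from the check-digit position (so the 1st, 3rd, 5th, ... of the partial from the right).
  doubled (with −9 where >9): 0 0 3 9 1 3 2 → sum 18
  kept as-is: 7 4 5 4 2 9 8 → sum 39
Total = 18 + 39 = 57.
Check digit = (10 − (57 mod 10)) mod 10 = 3.

3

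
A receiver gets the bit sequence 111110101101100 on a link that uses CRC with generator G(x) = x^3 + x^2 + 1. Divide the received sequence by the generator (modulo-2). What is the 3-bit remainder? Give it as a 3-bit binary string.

000

Modulo-2 division of 111110101101100 by 1101:
  pos 0: 1111 XOR 1101 = 0010
  pos 2: 1010 XOR 1101 = 0111
  pos 3: 1111 XOR 1101 = 0010
  pos 5: 1001 XOR 1101 = 0100
  pos 6: 1001 XOR 1101 = 0100
  pos 7: 1000 XOR 1101 = 0101
  pos 8: 1011 XOR 1101 = 0110
  pos 9: 1101 XOR 1101 = 0000
Remainder = 000 (zero — the frame passes the CRC check).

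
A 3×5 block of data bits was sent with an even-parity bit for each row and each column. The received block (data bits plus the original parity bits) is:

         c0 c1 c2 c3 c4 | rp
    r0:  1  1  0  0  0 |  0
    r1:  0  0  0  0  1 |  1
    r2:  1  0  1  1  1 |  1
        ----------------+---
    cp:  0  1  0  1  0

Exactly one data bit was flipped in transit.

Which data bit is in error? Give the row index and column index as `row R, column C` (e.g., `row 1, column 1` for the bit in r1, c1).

Recompute each row's even parity and compare to rp:
  r0: data parity 0, sent rp 0 → ok
  r1: data parity 1, sent rp 1 → ok
  r2: data parity 0, sent rp 1 → mismatch
Recompute each column's even parity and compare to cp:
  c0: data parity 0, sent cp 0 → ok
  c1: data parity 1, sent cp 1 → ok
  c2: data parity 1, sent cp 0 → mismatch
  c3: data parity 1, sent cp 1 → ok
  c4: data parity 0, sent cp 0 → ok
Exactly one row (r2) and one column (c2) fail → the flipped bit is at their intersection.

row 2, column 2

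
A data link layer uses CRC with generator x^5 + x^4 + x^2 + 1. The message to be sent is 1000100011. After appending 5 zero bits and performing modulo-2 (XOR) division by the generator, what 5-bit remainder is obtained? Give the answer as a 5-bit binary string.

10111

Append 5 zeros: 100010001100000. Divide by 110101 (XOR where the leading bit is 1):
  pos 0: 100010 XOR 110101 = 010111
  pos 1: 101110 XOR 110101 = 011011
  pos 2: 110110 XOR 110101 = 000011
  pos 6: 111100 XOR 110101 = 001001
  pos 8: 100100 XOR 110101 = 010001
  pos 9: 100010 XOR 110101 = 010111
Remainder (last 5 bits) = 10111. This is the CRC / FCS.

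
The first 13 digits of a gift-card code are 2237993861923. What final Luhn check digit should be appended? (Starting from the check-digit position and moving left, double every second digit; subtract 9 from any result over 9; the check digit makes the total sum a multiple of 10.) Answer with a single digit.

Partial digits right→left: 3 2 9 1 6 8 3 9 9 7 3 2 2
Double every second digit counting from the check-digit position (so the 1st, 3rd, 5th, ... of the partial from the right).
  doubled (with −9 where >9): 6 9 3 6 9 6 4 → sum 43
  kept as-is: 2 1 8 9 7 2 → sum 29
Total = 43 + 29 = 72.
Check digit = (10 − (72 mod 10)) mod 10 = 8.

8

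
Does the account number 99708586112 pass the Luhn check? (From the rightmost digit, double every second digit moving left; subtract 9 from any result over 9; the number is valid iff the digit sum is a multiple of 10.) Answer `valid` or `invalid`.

valid

From the right, keep odd positions and double even positions (subtract 9 from any doubled value over 9):
  doubled (positions 2,4,...): 2 3 1 0 9 → sum 15
  kept (positions 1,3,...): 2 1 8 8 7 9 → sum 35
Total = 50.
50 mod 10 = 0, so the number is valid.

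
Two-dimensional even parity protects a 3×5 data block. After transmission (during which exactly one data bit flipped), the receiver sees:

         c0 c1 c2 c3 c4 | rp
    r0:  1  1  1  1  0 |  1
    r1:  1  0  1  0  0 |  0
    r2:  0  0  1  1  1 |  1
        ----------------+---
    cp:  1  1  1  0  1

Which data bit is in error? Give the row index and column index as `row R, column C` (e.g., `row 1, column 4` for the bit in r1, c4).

row 0, column 0

Recompute each row's even parity and compare to rp:
  r0: data parity 0, sent rp 1 → mismatch
  r1: data parity 0, sent rp 0 → ok
  r2: data parity 1, sent rp 1 → ok
Recompute each column's even parity and compare to cp:
  c0: data parity 0, sent cp 1 → mismatch
  c1: data parity 1, sent cp 1 → ok
  c2: data parity 1, sent cp 1 → ok
  c3: data parity 0, sent cp 0 → ok
  c4: data parity 1, sent cp 1 → ok
Exactly one row (r0) and one column (c0) fail → the flipped bit is at their intersection.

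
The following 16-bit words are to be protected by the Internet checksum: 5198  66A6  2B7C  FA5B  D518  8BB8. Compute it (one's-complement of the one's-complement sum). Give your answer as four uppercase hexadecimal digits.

One's-complement addition (fold any carry out of bit 15 back into bit 0):
  0x5198 + 0x66A6 = 0x0B83E
  0xB83E + 0x2B7C = 0x0E3BA
  0xE3BA + 0xFA5B = 0x1DE15 → wrap carry → 0xDE16
  0xDE16 + 0xD518 = 0x1B32E → wrap carry → 0xB32F
  0xB32F + 0x8BB8 = 0x13EE7 → wrap carry → 0x3EE8
One's-complement sum = 0x3EE8.
Checksum = ~0x3EE8 & 0xFFFF = 0xC117.

C117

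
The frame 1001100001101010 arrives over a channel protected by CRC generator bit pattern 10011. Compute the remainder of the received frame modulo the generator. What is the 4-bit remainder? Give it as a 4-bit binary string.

Modulo-2 division of 1001100001101010 by 10011:
  pos 0: 10011 XOR 10011 = 00000
  pos 9: 11010 XOR 10011 = 01001
  pos 10: 10011 XOR 10011 = 00000
Remainder = 0000 (zero — the frame passes the CRC check).

0000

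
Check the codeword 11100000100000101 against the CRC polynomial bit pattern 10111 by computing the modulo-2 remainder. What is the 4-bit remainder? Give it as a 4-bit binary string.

Modulo-2 division of 11100000100000101 by 10111:
  pos 0: 11100 XOR 10111 = 01011
  pos 1: 10110 XOR 10111 = 00001
  pos 5: 10010 XOR 10111 = 00101
  pos 7: 10100 XOR 10111 = 00011
  pos 10: 11001 XOR 10111 = 01110
  pos 11: 11100 XOR 10111 = 01011
  pos 12: 10111 XOR 10111 = 00000
Remainder = 0000 (zero — the frame passes the CRC check).

0000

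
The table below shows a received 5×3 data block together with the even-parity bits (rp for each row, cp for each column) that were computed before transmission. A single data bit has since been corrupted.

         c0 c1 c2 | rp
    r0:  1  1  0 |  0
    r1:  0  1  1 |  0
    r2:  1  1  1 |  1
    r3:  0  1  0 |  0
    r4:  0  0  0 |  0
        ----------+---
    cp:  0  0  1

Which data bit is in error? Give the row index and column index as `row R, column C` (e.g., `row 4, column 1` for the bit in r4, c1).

Recompute each row's even parity and compare to rp:
  r0: data parity 0, sent rp 0 → ok
  r1: data parity 0, sent rp 0 → ok
  r2: data parity 1, sent rp 1 → ok
  r3: data parity 1, sent rp 0 → mismatch
  r4: data parity 0, sent rp 0 → ok
Recompute each column's even parity and compare to cp:
  c0: data parity 0, sent cp 0 → ok
  c1: data parity 0, sent cp 0 → ok
  c2: data parity 0, sent cp 1 → mismatch
Exactly one row (r3) and one column (c2) fail → the flipped bit is at their intersection.

row 3, column 2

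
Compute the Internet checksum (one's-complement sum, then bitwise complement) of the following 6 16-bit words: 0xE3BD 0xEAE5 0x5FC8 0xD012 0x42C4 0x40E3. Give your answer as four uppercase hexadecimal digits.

One's-complement addition (fold any carry out of bit 15 back into bit 0):
  0xE3BD + 0xEAE5 = 0x1CEA2 → wrap carry → 0xCEA3
  0xCEA3 + 0x5FC8 = 0x12E6B → wrap carry → 0x2E6C
  0x2E6C + 0xD012 = 0x0FE7E
  0xFE7E + 0x42C4 = 0x14142 → wrap carry → 0x4143
  0x4143 + 0x40E3 = 0x08226
One's-complement sum = 0x8226.
Checksum = ~0x8226 & 0xFFFF = 0x7DD9.

7DD9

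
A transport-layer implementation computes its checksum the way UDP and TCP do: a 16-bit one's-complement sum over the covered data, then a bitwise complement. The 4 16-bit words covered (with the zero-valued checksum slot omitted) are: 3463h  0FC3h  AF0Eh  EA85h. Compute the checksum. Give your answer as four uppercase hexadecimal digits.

One's-complement addition (fold any carry out of bit 15 back into bit 0):
  0x3463 + 0x0FC3 = 0x04426
  0x4426 + 0xAF0E = 0x0F334
  0xF334 + 0xEA85 = 0x1DDB9 → wrap carry → 0xDDBA
One's-complement sum = 0xDDBA.
Checksum = ~0xDDBA & 0xFFFF = 0x2245.

2245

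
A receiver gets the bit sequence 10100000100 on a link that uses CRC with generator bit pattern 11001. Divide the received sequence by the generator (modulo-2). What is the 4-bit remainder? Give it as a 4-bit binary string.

0000

Modulo-2 division of 10100000100 by 11001:
  pos 0: 10100 XOR 11001 = 01101
  pos 1: 11010 XOR 11001 = 00011
  pos 4: 11001 XOR 11001 = 00000
Remainder = 0000 (zero — the frame passes the CRC check).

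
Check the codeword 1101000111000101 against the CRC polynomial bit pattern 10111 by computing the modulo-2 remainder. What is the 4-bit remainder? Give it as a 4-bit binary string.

0000

Modulo-2 division of 1101000111000101 by 10111:
  pos 0: 11010 XOR 10111 = 01101
  pos 1: 11010 XOR 10111 = 01101
  pos 2: 11010 XOR 10111 = 01101
  pos 3: 11011 XOR 10111 = 01100
  pos 4: 11001 XOR 10111 = 01110
  pos 5: 11101 XOR 10111 = 01010
  pos 6: 10100 XOR 10111 = 00011
  pos 9: 11001 XOR 10111 = 01110
  pos 10: 11100 XOR 10111 = 01011
  pos 11: 10111 XOR 10111 = 00000
Remainder = 0000 (zero — the frame passes the CRC check).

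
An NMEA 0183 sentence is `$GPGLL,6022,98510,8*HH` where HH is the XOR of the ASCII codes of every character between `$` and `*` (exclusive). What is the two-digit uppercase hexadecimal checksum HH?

XOR the ASCII codes of the payload characters:
  'G' = 0x47 → acc = 0x47
  'P' = 0x50 → acc = 0x17
  'G' = 0x47 → acc = 0x50
  'L' = 0x4C → acc = 0x1C
  'L' = 0x4C → acc = 0x50
  ',' = 0x2C → acc = 0x7C
  '6' = 0x36 → acc = 0x4A
  '0' = 0x30 → acc = 0x7A
  '2' = 0x32 → acc = 0x48
  '2' = 0x32 → acc = 0x7A
  ',' = 0x2C → acc = 0x56
  '9' = 0x39 → acc = 0x6F
  '8' = 0x38 → acc = 0x57
  '5' = 0x35 → acc = 0x62
  '1' = 0x31 → acc = 0x53
  '0' = 0x30 → acc = 0x63
  ',' = 0x2C → acc = 0x4F
  '8' = 0x38 → acc = 0x77
Checksum = 0x77.

77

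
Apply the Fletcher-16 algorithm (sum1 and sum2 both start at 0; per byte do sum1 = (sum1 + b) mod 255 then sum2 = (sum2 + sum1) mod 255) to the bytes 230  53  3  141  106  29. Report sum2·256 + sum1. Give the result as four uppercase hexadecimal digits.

Running sums (mod 255):
  after byte 0 (230): sum1=230, sum2=230
  after byte 1 (53): sum1=28, sum2=3
  after byte 2 (3): sum1=31, sum2=34
  after byte 3 (141): sum1=172, sum2=206
  after byte 4 (106): sum1=23, sum2=229
  after byte 5 (29): sum1=52, sum2=26
Checksum = sum2·256 + sum1 = 26·256 + 52 = 6708 = 0x1A34.

1A34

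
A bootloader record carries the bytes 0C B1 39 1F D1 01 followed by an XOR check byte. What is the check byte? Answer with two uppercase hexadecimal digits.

4B

XOR the bytes together:
  start with 0x0C
  0x0C ⊕ 0xB1 = 0xBD
  0xBD ⊕ 0x39 = 0x84
  0x84 ⊕ 0x1F = 0x9B
  0x9B ⊕ 0xD1 = 0x4A
  0x4A ⊕ 0x01 = 0x4B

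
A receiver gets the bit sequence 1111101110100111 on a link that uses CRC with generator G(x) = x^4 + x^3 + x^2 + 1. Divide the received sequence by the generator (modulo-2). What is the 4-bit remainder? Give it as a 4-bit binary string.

Modulo-2 division of 1111101110100111 by 11101:
  pos 0: 11111 XOR 11101 = 00010
  pos 3: 10011 XOR 11101 = 01110
  pos 4: 11101 XOR 11101 = 00000
  pos 10: 10011 XOR 11101 = 01110
  pos 11: 11101 XOR 11101 = 00000
Remainder = 0000 (zero — the frame passes the CRC check).

0000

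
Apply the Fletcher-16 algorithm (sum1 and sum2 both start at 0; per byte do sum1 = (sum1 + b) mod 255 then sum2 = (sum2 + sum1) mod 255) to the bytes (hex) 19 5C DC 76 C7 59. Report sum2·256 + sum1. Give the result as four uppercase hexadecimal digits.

Running sums (mod 255):
  after byte 0 (19): sum1=25, sum2=25
  after byte 1 (5C): sum1=117, sum2=142
  after byte 2 (DC): sum1=82, sum2=224
  after byte 3 (76): sum1=200, sum2=169
  after byte 4 (C7): sum1=144, sum2=58
  after byte 5 (59): sum1=233, sum2=36
Checksum = sum2·256 + sum1 = 36·256 + 233 = 9449 = 0x24E9.

24E9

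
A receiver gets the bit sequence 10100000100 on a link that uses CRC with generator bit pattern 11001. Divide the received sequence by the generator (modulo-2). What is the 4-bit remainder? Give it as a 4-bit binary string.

0000

Modulo-2 division of 10100000100 by 11001:
  pos 0: 10100 XOR 11001 = 01101
  pos 1: 11010 XOR 11001 = 00011
  pos 4: 11001 XOR 11001 = 00000
Remainder = 0000 (zero — the frame passes the CRC check).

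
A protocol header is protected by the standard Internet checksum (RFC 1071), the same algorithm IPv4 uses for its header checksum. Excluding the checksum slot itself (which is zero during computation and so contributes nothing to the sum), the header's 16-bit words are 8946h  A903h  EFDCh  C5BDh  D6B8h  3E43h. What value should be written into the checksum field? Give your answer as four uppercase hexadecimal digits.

031F

One's-complement addition (fold any carry out of bit 15 back into bit 0):
  0x8946 + 0xA903 = 0x13249 → wrap carry → 0x324A
  0x324A + 0xEFDC = 0x12226 → wrap carry → 0x2227
  0x2227 + 0xC5BD = 0x0E7E4
  0xE7E4 + 0xD6B8 = 0x1BE9C → wrap carry → 0xBE9D
  0xBE9D + 0x3E43 = 0x0FCE0
One's-complement sum = 0xFCE0.
Checksum = ~0xFCE0 & 0xFFFF = 0x031F.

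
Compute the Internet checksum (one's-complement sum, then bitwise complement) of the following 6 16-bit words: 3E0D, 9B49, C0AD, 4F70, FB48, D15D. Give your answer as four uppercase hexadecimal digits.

49E4

One's-complement addition (fold any carry out of bit 15 back into bit 0):
  0x3E0D + 0x9B49 = 0x0D956
  0xD956 + 0xC0AD = 0x19A03 → wrap carry → 0x9A04
  0x9A04 + 0x4F70 = 0x0E974
  0xE974 + 0xFB48 = 0x1E4BC → wrap carry → 0xE4BD
  0xE4BD + 0xD15D = 0x1B61A → wrap carry → 0xB61B
One's-complement sum = 0xB61B.
Checksum = ~0xB61B & 0xFFFF = 0x49E4.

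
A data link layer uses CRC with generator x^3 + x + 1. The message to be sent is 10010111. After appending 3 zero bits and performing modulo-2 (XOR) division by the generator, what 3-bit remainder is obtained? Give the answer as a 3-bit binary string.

Append 3 zeros: 10010111000. Divide by 1011 (XOR where the leading bit is 1):
  pos 0: 1001 XOR 1011 = 0010
  pos 2: 1001 XOR 1011 = 0010
  pos 4: 1011 XOR 1011 = 0000
Remainder (last 3 bits) = 000. This is the CRC / FCS.

000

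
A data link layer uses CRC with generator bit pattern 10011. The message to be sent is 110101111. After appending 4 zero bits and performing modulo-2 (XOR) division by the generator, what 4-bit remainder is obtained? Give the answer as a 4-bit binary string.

Append 4 zeros: 1101011110000. Divide by 10011 (XOR where the leading bit is 1):
  pos 0: 11010 XOR 10011 = 01001
  pos 1: 10011 XOR 10011 = 00000
  pos 6: 11100 XOR 10011 = 01111
  pos 7: 11110 XOR 10011 = 01101
  pos 8: 11010 XOR 10011 = 01001
Remainder (last 4 bits) = 1001. This is the CRC / FCS.

1001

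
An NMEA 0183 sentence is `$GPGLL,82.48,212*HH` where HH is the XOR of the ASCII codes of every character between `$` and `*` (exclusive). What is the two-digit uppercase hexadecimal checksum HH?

49

XOR the ASCII codes of the payload characters:
  'G' = 0x47 → acc = 0x47
  'P' = 0x50 → acc = 0x17
  'G' = 0x47 → acc = 0x50
  'L' = 0x4C → acc = 0x1C
  'L' = 0x4C → acc = 0x50
  ',' = 0x2C → acc = 0x7C
  '8' = 0x38 → acc = 0x44
  '2' = 0x32 → acc = 0x76
  '.' = 0x2E → acc = 0x58
  '4' = 0x34 → acc = 0x6C
  '8' = 0x38 → acc = 0x54
  ',' = 0x2C → acc = 0x78
  '2' = 0x32 → acc = 0x4A
  '1' = 0x31 → acc = 0x7B
  '2' = 0x32 → acc = 0x49
Checksum = 0x49.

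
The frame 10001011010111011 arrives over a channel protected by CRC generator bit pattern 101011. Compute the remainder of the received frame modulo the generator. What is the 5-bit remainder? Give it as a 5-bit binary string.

Modulo-2 division of 10001011010111011 by 101011:
  pos 0: 100010 XOR 101011 = 001001
  pos 2: 100111 XOR 101011 = 001100
  pos 4: 110001 XOR 101011 = 011010
  pos 5: 110100 XOR 101011 = 011111
  pos 6: 111111 XOR 101011 = 010100
  pos 7: 101001 XOR 101011 = 000010
  pos 11: 101011 XOR 101011 = 000000
Remainder = 00000 (zero — the frame passes the CRC check).

00000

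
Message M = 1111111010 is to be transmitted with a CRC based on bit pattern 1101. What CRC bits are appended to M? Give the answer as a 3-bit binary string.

Append 3 zeros: 1111111010000. Divide by 1101 (XOR where the leading bit is 1):
  pos 0: 1111 XOR 1101 = 0010
  pos 2: 1011 XOR 1101 = 0110
  pos 3: 1101 XOR 1101 = 0000
  pos 8: 1000 XOR 1101 = 0101
  pos 9: 1010 XOR 1101 = 0111
Remainder (last 3 bits) = 111. This is the CRC / FCS.

111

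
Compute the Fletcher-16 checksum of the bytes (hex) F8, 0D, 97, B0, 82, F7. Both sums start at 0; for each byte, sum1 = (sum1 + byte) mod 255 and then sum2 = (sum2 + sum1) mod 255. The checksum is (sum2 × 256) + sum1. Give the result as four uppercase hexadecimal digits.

84C8

Running sums (mod 255):
  after byte 0 (F8): sum1=248, sum2=248
  after byte 1 (0D): sum1=6, sum2=254
  after byte 2 (97): sum1=157, sum2=156
  after byte 3 (B0): sum1=78, sum2=234
  after byte 4 (82): sum1=208, sum2=187
  after byte 5 (F7): sum1=200, sum2=132
Checksum = sum2·256 + sum1 = 132·256 + 200 = 33992 = 0x84C8.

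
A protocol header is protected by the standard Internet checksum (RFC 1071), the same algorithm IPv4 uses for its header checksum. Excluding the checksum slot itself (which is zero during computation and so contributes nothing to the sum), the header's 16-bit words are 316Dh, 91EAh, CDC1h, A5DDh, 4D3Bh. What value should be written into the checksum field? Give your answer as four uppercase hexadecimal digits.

One's-complement addition (fold any carry out of bit 15 back into bit 0):
  0x316D + 0x91EA = 0x0C357
  0xC357 + 0xCDC1 = 0x19118 → wrap carry → 0x9119
  0x9119 + 0xA5DD = 0x136F6 → wrap carry → 0x36F7
  0x36F7 + 0x4D3B = 0x08432
One's-complement sum = 0x8432.
Checksum = ~0x8432 & 0xFFFF = 0x7BCD.

7BCD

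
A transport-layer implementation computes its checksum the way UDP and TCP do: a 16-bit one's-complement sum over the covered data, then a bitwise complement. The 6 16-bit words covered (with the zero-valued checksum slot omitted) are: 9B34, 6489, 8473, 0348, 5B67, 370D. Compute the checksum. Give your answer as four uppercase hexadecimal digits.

E611

One's-complement addition (fold any carry out of bit 15 back into bit 0):
  0x9B34 + 0x6489 = 0x0FFBD
  0xFFBD + 0x8473 = 0x18430 → wrap carry → 0x8431
  0x8431 + 0x0348 = 0x08779
  0x8779 + 0x5B67 = 0x0E2E0
  0xE2E0 + 0x370D = 0x119ED → wrap carry → 0x19EE
One's-complement sum = 0x19EE.
Checksum = ~0x19EE & 0xFFFF = 0xE611.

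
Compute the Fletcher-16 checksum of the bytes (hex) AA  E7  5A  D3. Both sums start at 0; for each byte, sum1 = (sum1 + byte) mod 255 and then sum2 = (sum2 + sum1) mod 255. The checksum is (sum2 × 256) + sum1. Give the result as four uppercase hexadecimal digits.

EAC0

Running sums (mod 255):
  after byte 0 (AA): sum1=170, sum2=170
  after byte 1 (E7): sum1=146, sum2=61
  after byte 2 (5A): sum1=236, sum2=42
  after byte 3 (D3): sum1=192, sum2=234
Checksum = sum2·256 + sum1 = 234·256 + 192 = 60096 = 0xEAC0.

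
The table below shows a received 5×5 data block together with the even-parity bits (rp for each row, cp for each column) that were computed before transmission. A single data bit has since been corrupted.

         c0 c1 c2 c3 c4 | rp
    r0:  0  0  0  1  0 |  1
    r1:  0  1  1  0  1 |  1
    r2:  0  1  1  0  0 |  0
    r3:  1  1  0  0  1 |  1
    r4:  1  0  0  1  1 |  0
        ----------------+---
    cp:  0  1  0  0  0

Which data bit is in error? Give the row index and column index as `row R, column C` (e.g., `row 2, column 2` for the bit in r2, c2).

Recompute each row's even parity and compare to rp:
  r0: data parity 1, sent rp 1 → ok
  r1: data parity 1, sent rp 1 → ok
  r2: data parity 0, sent rp 0 → ok
  r3: data parity 1, sent rp 1 → ok
  r4: data parity 1, sent rp 0 → mismatch
Recompute each column's even parity and compare to cp:
  c0: data parity 0, sent cp 0 → ok
  c1: data parity 1, sent cp 1 → ok
  c2: data parity 0, sent cp 0 → ok
  c3: data parity 0, sent cp 0 → ok
  c4: data parity 1, sent cp 0 → mismatch
Exactly one row (r4) and one column (c4) fail → the flipped bit is at their intersection.

row 4, column 4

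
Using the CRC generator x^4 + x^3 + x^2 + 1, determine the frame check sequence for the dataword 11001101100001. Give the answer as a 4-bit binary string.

0100

Append 4 zeros: 110011011000010000. Divide by 11101 (XOR where the leading bit is 1):
  pos 0: 11001 XOR 11101 = 00100
  pos 2: 10010 XOR 11101 = 01111
  pos 3: 11111 XOR 11101 = 00010
  pos 6: 10100 XOR 11101 = 01001
  pos 7: 10010 XOR 11101 = 01111
  pos 8: 11110 XOR 11101 = 00011
  pos 11: 11100 XOR 11101 = 00001
Remainder (last 4 bits) = 0100. This is the CRC / FCS.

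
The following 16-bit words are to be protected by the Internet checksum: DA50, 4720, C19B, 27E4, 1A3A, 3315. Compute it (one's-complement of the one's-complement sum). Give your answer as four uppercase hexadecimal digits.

A7BF

One's-complement addition (fold any carry out of bit 15 back into bit 0):
  0xDA50 + 0x4720 = 0x12170 → wrap carry → 0x2171
  0x2171 + 0xC19B = 0x0E30C
  0xE30C + 0x27E4 = 0x10AF0 → wrap carry → 0x0AF1
  0x0AF1 + 0x1A3A = 0x0252B
  0x252B + 0x3315 = 0x05840
One's-complement sum = 0x5840.
Checksum = ~0x5840 & 0xFFFF = 0xA7BF.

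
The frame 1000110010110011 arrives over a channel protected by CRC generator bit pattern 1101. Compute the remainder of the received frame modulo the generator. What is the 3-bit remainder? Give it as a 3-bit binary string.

Modulo-2 division of 1000110010110011 by 1101:
  pos 0: 1000 XOR 1101 = 0101
  pos 1: 1011 XOR 1101 = 0110
  pos 2: 1101 XOR 1101 = 0000
  pos 8: 1011 XOR 1101 = 0110
  pos 9: 1100 XOR 1101 = 0001
  pos 12: 1011 XOR 1101 = 0110
Remainder = 110 (nonzero — an error is detected).

110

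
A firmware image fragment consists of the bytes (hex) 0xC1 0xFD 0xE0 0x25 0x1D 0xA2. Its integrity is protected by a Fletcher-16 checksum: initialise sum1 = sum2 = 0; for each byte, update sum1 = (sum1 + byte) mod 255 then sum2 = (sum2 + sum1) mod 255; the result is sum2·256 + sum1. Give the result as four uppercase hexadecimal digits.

Running sums (mod 255):
  after byte 0 (0xC1): sum1=193, sum2=193
  after byte 1 (0xFD): sum1=191, sum2=129
  after byte 2 (0xE0): sum1=160, sum2=34
  after byte 3 (0x25): sum1=197, sum2=231
  after byte 4 (0x1D): sum1=226, sum2=202
  after byte 5 (0xA2): sum1=133, sum2=80
Checksum = sum2·256 + sum1 = 80·256 + 133 = 20613 = 0x5085.

5085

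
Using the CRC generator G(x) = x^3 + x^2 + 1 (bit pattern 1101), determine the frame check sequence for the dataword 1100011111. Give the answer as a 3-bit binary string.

Append 3 zeros: 1100011111000. Divide by 1101 (XOR where the leading bit is 1):
  pos 0: 1100 XOR 1101 = 0001
  pos 3: 1011 XOR 1101 = 0110
  pos 4: 1101 XOR 1101 = 0000
  pos 8: 1100 XOR 1101 = 0001
Remainder (last 3 bits) = 010. This is the CRC / FCS.

010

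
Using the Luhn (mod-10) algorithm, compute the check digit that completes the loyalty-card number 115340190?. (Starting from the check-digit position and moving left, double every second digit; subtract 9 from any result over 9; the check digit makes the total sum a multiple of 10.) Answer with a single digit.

4

Partial digits right→left: 0 9 1 0 4 3 5 1 1
Double every second digit counting from the check-digit position (so the 1st, 3rd, 5th, ... of the partial from the right).
  doubled (with −9 where >9): 0 2 8 1 2 → sum 13
  kept as-is: 9 0 3 1 → sum 13
Total = 13 + 13 = 26.
Check digit = (10 − (26 mod 10)) mod 10 = 4.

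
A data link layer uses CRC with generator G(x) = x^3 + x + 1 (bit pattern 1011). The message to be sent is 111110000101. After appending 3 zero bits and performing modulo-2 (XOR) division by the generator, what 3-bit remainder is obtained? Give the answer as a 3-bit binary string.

010

Append 3 zeros: 111110000101000. Divide by 1011 (XOR where the leading bit is 1):
  pos 0: 1111 XOR 1011 = 0100
  pos 1: 1001 XOR 1011 = 0010
  pos 3: 1000 XOR 1011 = 0011
  pos 5: 1100 XOR 1011 = 0111
  pos 6: 1111 XOR 1011 = 0100
  pos 7: 1000 XOR 1011 = 0011
  pos 9: 1110 XOR 1011 = 0101
  pos 10: 1010 XOR 1011 = 0001
Remainder (last 3 bits) = 010. This is the CRC / FCS.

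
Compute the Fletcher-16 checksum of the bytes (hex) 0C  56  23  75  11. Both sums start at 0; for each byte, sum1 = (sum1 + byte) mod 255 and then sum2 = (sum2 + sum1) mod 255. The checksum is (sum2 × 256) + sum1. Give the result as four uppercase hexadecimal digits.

FA0C

Running sums (mod 255):
  after byte 0 (0C): sum1=12, sum2=12
  after byte 1 (56): sum1=98, sum2=110
  after byte 2 (23): sum1=133, sum2=243
  after byte 3 (75): sum1=250, sum2=238
  after byte 4 (11): sum1=12, sum2=250
Checksum = sum2·256 + sum1 = 250·256 + 12 = 64012 = 0xFA0C.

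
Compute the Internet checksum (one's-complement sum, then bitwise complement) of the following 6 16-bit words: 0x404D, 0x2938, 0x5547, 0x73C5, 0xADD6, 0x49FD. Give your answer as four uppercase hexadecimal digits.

D599

One's-complement addition (fold any carry out of bit 15 back into bit 0):
  0x404D + 0x2938 = 0x06985
  0x6985 + 0x5547 = 0x0BECC
  0xBECC + 0x73C5 = 0x13291 → wrap carry → 0x3292
  0x3292 + 0xADD6 = 0x0E068
  0xE068 + 0x49FD = 0x12A65 → wrap carry → 0x2A66
One's-complement sum = 0x2A66.
Checksum = ~0x2A66 & 0xFFFF = 0xD599.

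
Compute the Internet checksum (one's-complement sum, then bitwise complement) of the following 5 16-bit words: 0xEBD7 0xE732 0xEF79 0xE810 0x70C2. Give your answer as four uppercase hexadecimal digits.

One's-complement addition (fold any carry out of bit 15 back into bit 0):
  0xEBD7 + 0xE732 = 0x1D309 → wrap carry → 0xD30A
  0xD30A + 0xEF79 = 0x1C283 → wrap carry → 0xC284
  0xC284 + 0xE810 = 0x1AA94 → wrap carry → 0xAA95
  0xAA95 + 0x70C2 = 0x11B57 → wrap carry → 0x1B58
One's-complement sum = 0x1B58.
Checksum = ~0x1B58 & 0xFFFF = 0xE4A7.

E4A7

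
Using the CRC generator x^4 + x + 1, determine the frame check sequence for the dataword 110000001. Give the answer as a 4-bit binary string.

0010

Append 4 zeros: 1100000010000. Divide by 10011 (XOR where the leading bit is 1):
  pos 0: 11000 XOR 10011 = 01011
  pos 1: 10110 XOR 10011 = 00101
  pos 3: 10100 XOR 10011 = 00111
  pos 5: 11110 XOR 10011 = 01101
  pos 6: 11010 XOR 10011 = 01001
  pos 7: 10010 XOR 10011 = 00001
Remainder (last 4 bits) = 0010. This is the CRC / FCS.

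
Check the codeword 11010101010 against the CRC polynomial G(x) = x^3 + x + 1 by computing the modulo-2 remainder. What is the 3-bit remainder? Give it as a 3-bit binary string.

Modulo-2 division of 11010101010 by 1011:
  pos 0: 1101 XOR 1011 = 0110
  pos 1: 1100 XOR 1011 = 0111
  pos 2: 1111 XOR 1011 = 0100
  pos 3: 1000 XOR 1011 = 0011
  pos 5: 1110 XOR 1011 = 0101
  pos 6: 1011 XOR 1011 = 0000
Remainder = 000 (zero — the frame passes the CRC check).

000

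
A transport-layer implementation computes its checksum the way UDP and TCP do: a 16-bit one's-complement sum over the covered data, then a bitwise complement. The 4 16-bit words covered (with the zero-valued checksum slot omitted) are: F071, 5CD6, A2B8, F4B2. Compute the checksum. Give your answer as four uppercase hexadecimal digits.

1B4C

One's-complement addition (fold any carry out of bit 15 back into bit 0):
  0xF071 + 0x5CD6 = 0x14D47 → wrap carry → 0x4D48
  0x4D48 + 0xA2B8 = 0x0F000
  0xF000 + 0xF4B2 = 0x1E4B2 → wrap carry → 0xE4B3
One's-complement sum = 0xE4B3.
Checksum = ~0xE4B3 & 0xFFFF = 0x1B4C.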